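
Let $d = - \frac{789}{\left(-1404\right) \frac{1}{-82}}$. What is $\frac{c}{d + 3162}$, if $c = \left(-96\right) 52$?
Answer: $- \frac{1168128}{729125} \approx -1.6021$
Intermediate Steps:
$d = - \frac{10783}{234}$ ($d = - \frac{789}{\left(-1404\right) \left(- \frac{1}{82}\right)} = - \frac{789}{\frac{702}{41}} = \left(-789\right) \frac{41}{702} = - \frac{10783}{234} \approx -46.081$)
$c = -4992$
$\frac{c}{d + 3162} = - \frac{4992}{- \frac{10783}{234} + 3162} = - \frac{4992}{\frac{729125}{234}} = \left(-4992\right) \frac{234}{729125} = - \frac{1168128}{729125}$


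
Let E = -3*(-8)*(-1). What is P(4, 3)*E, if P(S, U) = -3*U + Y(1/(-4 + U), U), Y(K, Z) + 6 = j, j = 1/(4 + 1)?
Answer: 1776/5 ≈ 355.20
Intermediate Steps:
j = ⅕ (j = 1/5 = ⅕ ≈ 0.20000)
E = -24 (E = 24*(-1) = -24)
Y(K, Z) = -29/5 (Y(K, Z) = -6 + ⅕ = -29/5)
P(S, U) = -29/5 - 3*U (P(S, U) = -3*U - 29/5 = -29/5 - 3*U)
P(4, 3)*E = (-29/5 - 3*3)*(-24) = (-29/5 - 9)*(-24) = -74/5*(-24) = 1776/5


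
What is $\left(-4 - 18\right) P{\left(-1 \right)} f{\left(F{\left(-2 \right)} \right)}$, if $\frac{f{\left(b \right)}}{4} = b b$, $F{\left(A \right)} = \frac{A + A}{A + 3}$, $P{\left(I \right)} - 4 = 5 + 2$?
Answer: $-15488$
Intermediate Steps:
$P{\left(I \right)} = 11$ ($P{\left(I \right)} = 4 + \left(5 + 2\right) = 4 + 7 = 11$)
$F{\left(A \right)} = \frac{2 A}{3 + A}$
$f{\left(b \right)} = 4 b^{2}$ ($f{\left(b \right)} = 4 b b = 4 b^{2}$)
$\left(-4 - 18\right) P{\left(-1 \right)} f{\left(F{\left(-2 \right)} \right)} = \left(-4 - 18\right) 11 \cdot 4 \left(2 \left(-2\right) \frac{1}{3 - 2}\right)^{2} = \left(-4 - 18\right) 11 \cdot 4 \left(2 \left(-2\right) 1^{-1}\right)^{2} = \left(-22\right) 11 \cdot 4 \left(2 \left(-2\right) 1\right)^{2} = - 242 \cdot 4 \left(-4\right)^{2} = - 242 \cdot 4 \cdot 16 = \left(-242\right) 64 = -15488$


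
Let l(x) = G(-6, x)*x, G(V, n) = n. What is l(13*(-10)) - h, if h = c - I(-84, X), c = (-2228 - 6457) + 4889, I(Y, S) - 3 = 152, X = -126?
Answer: 20851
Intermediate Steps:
I(Y, S) = 155 (I(Y, S) = 3 + 152 = 155)
c = -3796 (c = -8685 + 4889 = -3796)
l(x) = x² (l(x) = x*x = x²)
h = -3951 (h = -3796 - 1*155 = -3796 - 155 = -3951)
l(13*(-10)) - h = (13*(-10))² - 1*(-3951) = (-130)² + 3951 = 16900 + 3951 = 20851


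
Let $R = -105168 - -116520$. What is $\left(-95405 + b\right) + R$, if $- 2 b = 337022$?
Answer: $-252564$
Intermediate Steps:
$R = 11352$ ($R = -105168 + 116520 = 11352$)
$b = -168511$ ($b = \left(- \frac{1}{2}\right) 337022 = -168511$)
$\left(-95405 + b\right) + R = \left(-95405 - 168511\right) + 11352 = -263916 + 11352 = -252564$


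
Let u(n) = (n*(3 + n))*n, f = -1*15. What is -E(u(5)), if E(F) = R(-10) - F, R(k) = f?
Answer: 215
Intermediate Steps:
f = -15
R(k) = -15
u(n) = n²*(3 + n)
E(F) = -15 - F
-E(u(5)) = -(-15 - 5²*(3 + 5)) = -(-15 - 25*8) = -(-15 - 1*200) = -(-15 - 200) = -1*(-215) = 215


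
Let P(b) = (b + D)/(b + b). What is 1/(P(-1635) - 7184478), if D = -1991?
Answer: -1635/11746619717 ≈ -1.3919e-7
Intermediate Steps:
P(b) = (-1991 + b)/(2*b) (P(b) = (b - 1991)/(b + b) = (-1991 + b)/((2*b)) = (-1991 + b)*(1/(2*b)) = (-1991 + b)/(2*b))
1/(P(-1635) - 7184478) = 1/((1/2)*(-1991 - 1635)/(-1635) - 7184478) = 1/((1/2)*(-1/1635)*(-3626) - 7184478) = 1/(1813/1635 - 7184478) = 1/(-11746619717/1635) = -1635/11746619717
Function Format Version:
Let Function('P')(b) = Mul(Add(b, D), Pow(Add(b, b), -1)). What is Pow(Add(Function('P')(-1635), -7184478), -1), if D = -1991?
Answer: Rational(-1635, 11746619717) ≈ -1.3919e-7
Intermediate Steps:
Function('P')(b) = Mul(Rational(1, 2), Pow(b, -1), Add(-1991, b)) (Function('P')(b) = Mul(Add(b, -1991), Pow(Add(b, b), -1)) = Mul(Add(-1991, b), Pow(Mul(2, b), -1)) = Mul(Add(-1991, b), Mul(Rational(1, 2), Pow(b, -1))) = Mul(Rational(1, 2), Pow(b, -1), Add(-1991, b)))
Pow(Add(Function('P')(-1635), -7184478), -1) = Pow(Add(Mul(Rational(1, 2), Pow(-1635, -1), Add(-1991, -1635)), -7184478), -1) = Pow(Add(Mul(Rational(1, 2), Rational(-1, 1635), -3626), -7184478), -1) = Pow(Add(Rational(1813, 1635), -7184478), -1) = Pow(Rational(-11746619717, 1635), -1) = Rational(-1635, 11746619717)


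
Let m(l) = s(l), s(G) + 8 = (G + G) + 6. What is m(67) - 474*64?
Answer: -30204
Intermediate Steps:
s(G) = -2 + 2*G (s(G) = -8 + ((G + G) + 6) = -8 + (2*G + 6) = -8 + (6 + 2*G) = -2 + 2*G)
m(l) = -2 + 2*l
m(67) - 474*64 = (-2 + 2*67) - 474*64 = (-2 + 134) - 1*30336 = 132 - 30336 = -30204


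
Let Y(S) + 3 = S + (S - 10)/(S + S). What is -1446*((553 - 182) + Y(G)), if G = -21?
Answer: -3519805/7 ≈ -5.0283e+5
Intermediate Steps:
Y(S) = -3 + S + (-10 + S)/(2*S) (Y(S) = -3 + (S + (S - 10)/(S + S)) = -3 + (S + (-10 + S)/((2*S))) = -3 + (S + (-10 + S)*(1/(2*S))) = -3 + (S + (-10 + S)/(2*S)) = -3 + S + (-10 + S)/(2*S))
-1446*((553 - 182) + Y(G)) = -1446*((553 - 182) + (-5/2 - 21 - 5/(-21))) = -1446*(371 + (-5/2 - 21 - 5*(-1/21))) = -1446*(371 + (-5/2 - 21 + 5/21)) = -1446*(371 - 977/42) = -1446*14605/42 = -3519805/7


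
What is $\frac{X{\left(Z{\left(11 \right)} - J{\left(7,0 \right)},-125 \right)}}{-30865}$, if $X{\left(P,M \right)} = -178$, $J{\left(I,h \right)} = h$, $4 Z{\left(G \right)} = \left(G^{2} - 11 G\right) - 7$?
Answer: $\frac{178}{30865} \approx 0.005767$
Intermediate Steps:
$Z{\left(G \right)} = - \frac{7}{4} - \frac{11 G}{4} + \frac{G^{2}}{4}$ ($Z{\left(G \right)} = \frac{\left(G^{2} - 11 G\right) - 7}{4} = \frac{-7 + G^{2} - 11 G}{4} = - \frac{7}{4} - \frac{11 G}{4} + \frac{G^{2}}{4}$)
$\frac{X{\left(Z{\left(11 \right)} - J{\left(7,0 \right)},-125 \right)}}{-30865} = - \frac{178}{-30865} = \left(-178\right) \left(- \frac{1}{30865}\right) = \frac{178}{30865}$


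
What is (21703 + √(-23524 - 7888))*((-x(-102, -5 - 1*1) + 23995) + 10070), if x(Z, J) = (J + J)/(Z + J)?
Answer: 6653792552/9 + 613168*I*√7853/9 ≈ 7.3931e+8 + 6.0375e+6*I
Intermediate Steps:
x(Z, J) = 2*J/(J + Z) (x(Z, J) = (2*J)/(J + Z) = 2*J/(J + Z))
(21703 + √(-23524 - 7888))*((-x(-102, -5 - 1*1) + 23995) + 10070) = (21703 + √(-23524 - 7888))*((-2*(-5 - 1*1)/((-5 - 1*1) - 102) + 23995) + 10070) = (21703 + √(-31412))*((-2*(-5 - 1)/((-5 - 1) - 102) + 23995) + 10070) = (21703 + 2*I*√7853)*((-2*(-6)/(-6 - 102) + 23995) + 10070) = (21703 + 2*I*√7853)*((-2*(-6)/(-108) + 23995) + 10070) = (21703 + 2*I*√7853)*((-2*(-6)*(-1)/108 + 23995) + 10070) = (21703 + 2*I*√7853)*((-1*⅑ + 23995) + 10070) = (21703 + 2*I*√7853)*((-⅑ + 23995) + 10070) = (21703 + 2*I*√7853)*(215954/9 + 10070) = (21703 + 2*I*√7853)*(306584/9) = 6653792552/9 + 613168*I*√7853/9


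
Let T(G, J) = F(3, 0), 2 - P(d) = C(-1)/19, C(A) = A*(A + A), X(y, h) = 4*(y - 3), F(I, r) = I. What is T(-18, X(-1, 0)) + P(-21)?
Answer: 93/19 ≈ 4.8947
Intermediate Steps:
X(y, h) = -12 + 4*y (X(y, h) = 4*(-3 + y) = -12 + 4*y)
C(A) = 2*A² (C(A) = A*(2*A) = 2*A²)
P(d) = 36/19 (P(d) = 2 - 2*(-1)²/19 = 2 - 2*1/19 = 2 - 2/19 = 36/19)
T(G, J) = 3
T(-18, X(-1, 0)) + P(-21) = 3 + 36/19 = 93/19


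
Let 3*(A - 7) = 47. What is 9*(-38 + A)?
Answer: -138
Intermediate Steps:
A = 68/3 (A = 7 + (⅓)*47 = 7 + 47/3 = 68/3 ≈ 22.667)
9*(-38 + A) = 9*(-38 + 68/3) = 9*(-46/3) = -138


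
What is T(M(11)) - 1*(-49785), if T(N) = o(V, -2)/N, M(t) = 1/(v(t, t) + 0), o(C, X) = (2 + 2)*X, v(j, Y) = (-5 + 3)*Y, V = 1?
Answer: 49961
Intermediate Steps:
v(j, Y) = -2*Y
o(C, X) = 4*X
M(t) = -1/(2*t) (M(t) = 1/(-2*t + 0) = 1/(-2*t) = -1/(2*t))
T(N) = -8/N (T(N) = (4*(-2))/N = -8/N)
T(M(11)) - 1*(-49785) = -8/((-1/2/11)) - 1*(-49785) = -8/((-1/2*1/11)) + 49785 = -8/(-1/22) + 49785 = -8*(-22) + 49785 = 176 + 49785 = 49961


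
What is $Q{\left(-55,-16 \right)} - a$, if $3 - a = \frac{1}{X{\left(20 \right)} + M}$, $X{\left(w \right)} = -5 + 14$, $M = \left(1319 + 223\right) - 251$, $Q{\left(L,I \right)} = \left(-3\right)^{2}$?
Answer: $\frac{7801}{1300} \approx 6.0008$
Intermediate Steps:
$Q{\left(L,I \right)} = 9$
$M = 1291$ ($M = 1542 - 251 = 1291$)
$X{\left(w \right)} = 9$
$a = \frac{3899}{1300}$ ($a = 3 - \frac{1}{9 + 1291} = 3 - \frac{1}{1300} = \frac{3899}{1300} \approx 2.9992$)
$Q{\left(-55,-16 \right)} - a = 9 - \frac{3899}{1300} = \frac{7801}{1300}$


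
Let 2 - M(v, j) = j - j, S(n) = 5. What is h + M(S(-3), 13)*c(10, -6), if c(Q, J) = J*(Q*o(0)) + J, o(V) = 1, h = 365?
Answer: 233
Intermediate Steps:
M(v, j) = 2 (M(v, j) = 2 - (j - j) = 2 - 1*0 = 2 + 0 = 2)
c(Q, J) = J + J*Q (c(Q, J) = J*(Q*1) + J = J*Q + J = J + J*Q)
h + M(S(-3), 13)*c(10, -6) = 365 + 2*(-6*(1 + 10)) = 365 + 2*(-6*11) = 365 + 2*(-66) = 365 - 132 = 233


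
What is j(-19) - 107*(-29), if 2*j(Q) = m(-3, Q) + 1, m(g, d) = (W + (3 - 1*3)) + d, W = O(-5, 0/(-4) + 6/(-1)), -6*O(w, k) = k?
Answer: 6189/2 ≈ 3094.5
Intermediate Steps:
O(w, k) = -k/6
W = 1 (W = -(0/(-4) + 6/(-1))/6 = -(0*(-¼) + 6*(-1))/6 = -(0 - 6)/6 = -⅙*(-6) = 1)
m(g, d) = 1 + d (m(g, d) = (1 + (3 - 1*3)) + d = (1 + (3 - 3)) + d = (1 + 0) + d = 1 + d)
j(Q) = 1 + Q/2 (j(Q) = ((1 + Q) + 1)/2 = (2 + Q)/2 = 1 + Q/2)
j(-19) - 107*(-29) = (1 + (½)*(-19)) - 107*(-29) = (1 - 19/2) + 3103 = -17/2 + 3103 = 6189/2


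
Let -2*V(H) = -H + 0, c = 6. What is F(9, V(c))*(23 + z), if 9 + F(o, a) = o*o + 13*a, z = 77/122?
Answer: 320013/122 ≈ 2623.1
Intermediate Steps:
V(H) = H/2 (V(H) = -(-H + 0)/2 = -(-1)*H/2 = H/2)
z = 77/122 (z = 77*(1/122) = 77/122 ≈ 0.63115)
F(o, a) = -9 + o² + 13*a (F(o, a) = -9 + (o*o + 13*a) = -9 + (o² + 13*a) = -9 + o² + 13*a)
F(9, V(c))*(23 + z) = (-9 + 9² + 13*((½)*6))*(23 + 77/122) = (-9 + 81 + 13*3)*(2883/122) = (-9 + 81 + 39)*(2883/122) = 111*(2883/122) = 320013/122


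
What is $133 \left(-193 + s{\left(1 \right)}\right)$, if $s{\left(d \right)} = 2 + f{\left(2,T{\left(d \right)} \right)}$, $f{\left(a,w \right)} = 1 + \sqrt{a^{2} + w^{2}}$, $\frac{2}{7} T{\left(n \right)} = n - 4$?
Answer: $-25270 + \frac{133 \sqrt{457}}{2} \approx -23848.0$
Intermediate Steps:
$T{\left(n \right)} = -14 + \frac{7 n}{2}$ ($T{\left(n \right)} = \frac{7 \left(n - 4\right)}{2} = \frac{7 \left(-4 + n\right)}{2} = -14 + \frac{7 n}{2}$)
$s{\left(d \right)} = 3 + \sqrt{4 + \left(-14 + \frac{7 d}{2}\right)^{2}}$ ($s{\left(d \right)} = 2 + \left(1 + \sqrt{2^{2} + \left(-14 + \frac{7 d}{2}\right)^{2}}\right) = 2 + \left(1 + \sqrt{4 + \left(-14 + \frac{7 d}{2}\right)^{2}}\right) = 3 + \sqrt{4 + \left(-14 + \frac{7 d}{2}\right)^{2}}$)
$133 \left(-193 + s{\left(1 \right)}\right) = 133 \left(-193 + \left(3 + \frac{\sqrt{16 + 49 \left(-4 + 1\right)^{2}}}{2}\right)\right) = 133 \left(-193 + \left(3 + \frac{\sqrt{16 + 49 \left(-3\right)^{2}}}{2}\right)\right) = 133 \left(-193 + \left(3 + \frac{\sqrt{16 + 49 \cdot 9}}{2}\right)\right) = 133 \left(-193 + \left(3 + \frac{\sqrt{16 + 441}}{2}\right)\right) = 133 \left(-193 + \left(3 + \frac{\sqrt{457}}{2}\right)\right) = 133 \left(-190 + \frac{\sqrt{457}}{2}\right) = -25270 + \frac{133 \sqrt{457}}{2}$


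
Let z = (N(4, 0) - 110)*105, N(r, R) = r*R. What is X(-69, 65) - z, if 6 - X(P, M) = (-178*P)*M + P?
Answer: -786705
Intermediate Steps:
N(r, R) = R*r
X(P, M) = 6 - P + 178*M*P (X(P, M) = 6 - ((-178*P)*M + P) = 6 - (-178*M*P + P) = 6 - (P - 178*M*P) = 6 + (-P + 178*M*P) = 6 - P + 178*M*P)
z = -11550 (z = (0*4 - 110)*105 = (0 - 110)*105 = -110*105 = -11550)
X(-69, 65) - z = (6 - 1*(-69) + 178*65*(-69)) - 1*(-11550) = (6 + 69 - 798330) + 11550 = -798255 + 11550 = -786705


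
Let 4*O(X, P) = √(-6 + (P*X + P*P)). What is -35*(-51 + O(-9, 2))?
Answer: 1785 - 35*I*√5/2 ≈ 1785.0 - 39.131*I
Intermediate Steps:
O(X, P) = √(-6 + P² + P*X)/4 (O(X, P) = √(-6 + (P*X + P*P))/4 = √(-6 + (P*X + P²))/4 = √(-6 + (P² + P*X))/4 = √(-6 + P² + P*X)/4)
-35*(-51 + O(-9, 2)) = -35*(-51 + √(-6 + 2² + 2*(-9))/4) = -35*(-51 + √(-6 + 4 - 18)/4) = -35*(-51 + √(-20)/4) = -35*(-51 + (2*I*√5)/4) = -35*(-51 + I*√5/2) = 1785 - 35*I*√5/2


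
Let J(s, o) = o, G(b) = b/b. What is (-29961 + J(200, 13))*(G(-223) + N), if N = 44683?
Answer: -1338196432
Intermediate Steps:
G(b) = 1
(-29961 + J(200, 13))*(G(-223) + N) = (-29961 + 13)*(1 + 44683) = -29948*44684 = -1338196432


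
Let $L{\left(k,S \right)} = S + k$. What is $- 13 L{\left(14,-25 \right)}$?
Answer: $143$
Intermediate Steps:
$- 13 L{\left(14,-25 \right)} = - 13 \left(-25 + 14\right) = \left(-13\right) \left(-11\right) = 143$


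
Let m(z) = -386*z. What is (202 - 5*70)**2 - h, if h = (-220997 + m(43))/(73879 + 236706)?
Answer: 1360658287/62117 ≈ 21905.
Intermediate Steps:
h = -47519/62117 (h = (-220997 - 386*43)/(73879 + 236706) = (-220997 - 16598)/310585 = -237595*1/310585 = -47519/62117 ≈ -0.76499)
(202 - 5*70)**2 - h = (202 - 5*70)**2 - 1*(-47519/62117) = (202 - 350)**2 + 47519/62117 = (-148)**2 + 47519/62117 = 21904 + 47519/62117 = 1360658287/62117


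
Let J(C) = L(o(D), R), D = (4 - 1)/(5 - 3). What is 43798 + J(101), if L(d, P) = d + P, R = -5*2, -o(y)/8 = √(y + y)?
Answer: 43788 - 8*√3 ≈ 43774.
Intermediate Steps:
D = 3/2 ≈ 1.5000
o(y) = -8*√2*√y (o(y) = -8*√(y + y) = -8*√2*√y)
R = -10
L(d, P) = P + d
J(C) = -10 - 8*√3 (J(C) = -10 - 8*√2*√(3/2) = -10 - 8*√2*√6/2 = -10 - 8*√3)
43798 + J(101) = 43798 + (-10 - 8*√3) = 43788 - 8*√3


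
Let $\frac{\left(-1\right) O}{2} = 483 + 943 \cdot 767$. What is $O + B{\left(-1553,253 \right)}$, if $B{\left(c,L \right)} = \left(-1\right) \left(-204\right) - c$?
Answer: $-1445771$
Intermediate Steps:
$B{\left(c,L \right)} = 204 - c$
$O = -1447528$ ($O = - 2 \left(483 + 943 \cdot 767\right) = - 2 \left(483 + 723281\right) = \left(-2\right) 723764 = -1447528$)
$O + B{\left(-1553,253 \right)} = -1447528 + \left(204 - -1553\right) = -1447528 + \left(204 + 1553\right) = -1447528 + 1757 = -1445771$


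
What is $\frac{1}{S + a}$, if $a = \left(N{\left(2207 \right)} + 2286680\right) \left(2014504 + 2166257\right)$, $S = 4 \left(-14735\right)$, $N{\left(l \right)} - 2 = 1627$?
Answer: $\frac{1}{9566872964209} \approx 1.0453 \cdot 10^{-13}$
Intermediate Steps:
$N{\left(l \right)} = 1629$ ($N{\left(l \right)} = 2 + 1627 = 1629$)
$S = -58940$
$a = 9566873023149$ ($a = \left(1629 + 2286680\right) \left(2014504 + 2166257\right) = 2288309 \cdot 4180761 = 9566873023149$)
$\frac{1}{S + a} = \frac{1}{-58940 + 9566873023149} = \frac{1}{9566872964209}$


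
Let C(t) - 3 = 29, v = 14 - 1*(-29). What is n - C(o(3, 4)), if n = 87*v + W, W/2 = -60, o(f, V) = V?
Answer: 3589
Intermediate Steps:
v = 43 (v = 14 + 29 = 43)
C(t) = 32 (C(t) = 3 + 29 = 32)
W = -120 (W = 2*(-60) = -120)
n = 3621 (n = 87*43 - 120 = 3741 - 120 = 3621)
n - C(o(3, 4)) = 3621 - 1*32 = 3621 - 32 = 3589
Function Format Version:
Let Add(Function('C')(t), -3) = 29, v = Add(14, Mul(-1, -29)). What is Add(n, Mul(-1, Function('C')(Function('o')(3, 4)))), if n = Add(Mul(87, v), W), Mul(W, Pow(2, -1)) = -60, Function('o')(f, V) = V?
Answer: 3589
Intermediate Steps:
v = 43 (v = Add(14, 29) = 43)
Function('C')(t) = 32 (Function('C')(t) = Add(3, 29) = 32)
W = -120 (W = Mul(2, -60) = -120)
n = 3621 (n = Add(Mul(87, 43), -120) = Add(3741, -120) = 3621)
Add(n, Mul(-1, Function('C')(Function('o')(3, 4)))) = Add(3621, Mul(-1, 32)) = Add(3621, -32) = 3589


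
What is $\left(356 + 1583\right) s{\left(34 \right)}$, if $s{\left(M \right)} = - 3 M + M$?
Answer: $-131852$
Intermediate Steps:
$s{\left(M \right)} = - 2 M$
$\left(356 + 1583\right) s{\left(34 \right)} = \left(356 + 1583\right) \left(\left(-2\right) 34\right) = 1939 \left(-68\right) = -131852$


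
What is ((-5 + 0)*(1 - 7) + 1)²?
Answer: 961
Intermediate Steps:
((-5 + 0)*(1 - 7) + 1)² = (-5*(-6) + 1)² = (30 + 1)² = 31² = 961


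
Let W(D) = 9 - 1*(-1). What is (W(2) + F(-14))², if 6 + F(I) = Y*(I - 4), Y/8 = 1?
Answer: 19600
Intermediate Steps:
Y = 8 (Y = 8*1 = 8)
W(D) = 10 (W(D) = 9 + 1 = 10)
F(I) = -38 + 8*I (F(I) = -6 + 8*(I - 4) = -6 + 8*(-4 + I) = -6 + (-32 + 8*I) = -38 + 8*I)
(W(2) + F(-14))² = (10 + (-38 + 8*(-14)))² = (10 + (-38 - 112))² = (10 - 150)² = (-140)² = 19600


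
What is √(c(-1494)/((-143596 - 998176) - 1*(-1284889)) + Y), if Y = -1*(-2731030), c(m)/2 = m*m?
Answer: √55938894465522094/143117 ≈ 1652.6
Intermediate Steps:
c(m) = 2*m² (c(m) = 2*(m*m) = 2*m²)
Y = 2731030
√(c(-1494)/((-143596 - 998176) - 1*(-1284889)) + Y) = √((2*(-1494)²)/((-143596 - 998176) - 1*(-1284889)) + 2731030) = √((2*2232036)/(-1141772 + 1284889) + 2731030) = √(4464072/143117 + 2731030) = √(390861284582/143117) = √55938894465522094/143117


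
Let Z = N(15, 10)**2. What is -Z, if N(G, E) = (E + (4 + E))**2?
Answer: -331776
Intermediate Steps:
N(G, E) = (4 + 2*E)**2
Z = 331776 (Z = (4*(2 + 10)**2)**2 = (4*12**2)**2 = (4*144)**2 = 576**2 = 331776)
-Z = -1*331776 = -331776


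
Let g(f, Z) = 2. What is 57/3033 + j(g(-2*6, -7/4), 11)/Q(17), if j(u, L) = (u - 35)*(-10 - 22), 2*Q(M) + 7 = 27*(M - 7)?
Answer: 2140229/265893 ≈ 8.0492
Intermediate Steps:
Q(M) = -98 + 27*M/2 (Q(M) = -7/2 + (27*(M - 7))/2 = -7/2 + (27*(-7 + M))/2 = -7/2 + (-189 + 27*M)/2 = -7/2 + (-189/2 + 27*M/2) = -98 + 27*M/2)
j(u, L) = 1120 - 32*u (j(u, L) = (-35 + u)*(-32) = 1120 - 32*u)
57/3033 + j(g(-2*6, -7/4), 11)/Q(17) = 57/3033 + (1120 - 32*2)/(-98 + (27/2)*17) = 57*(1/3033) + (1120 - 64)/(-98 + 459/2) = 19/1011 + 1056/(263/2) = 19/1011 + 1056*(2/263) = 19/1011 + 2112/263 = 2140229/265893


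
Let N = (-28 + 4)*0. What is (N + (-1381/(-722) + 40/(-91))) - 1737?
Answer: -114027583/65702 ≈ -1735.5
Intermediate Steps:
N = 0 (N = -24*0 = 0)
(N + (-1381/(-722) + 40/(-91))) - 1737 = (0 + (-1381/(-722) + 40/(-91))) - 1737 = (0 + (-1381*(-1/722) + 40*(-1/91))) - 1737 = (0 + (1381/722 - 40/91)) - 1737 = (0 + 96791/65702) - 1737 = 96791/65702 - 1737 = -114027583/65702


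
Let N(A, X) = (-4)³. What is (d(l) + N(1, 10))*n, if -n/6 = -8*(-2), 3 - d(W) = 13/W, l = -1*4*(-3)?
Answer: 5960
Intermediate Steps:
N(A, X) = -64
l = 12 (l = -4*(-3) = 12)
d(W) = 3 - 13/W
n = -96 (n = -(-48)*(-2) = -6*16 = -96)
(d(l) + N(1, 10))*n = ((3 - 13/12) - 64)*(-96) = (23/12 - 64)*(-96) = -745/12*(-96) = 5960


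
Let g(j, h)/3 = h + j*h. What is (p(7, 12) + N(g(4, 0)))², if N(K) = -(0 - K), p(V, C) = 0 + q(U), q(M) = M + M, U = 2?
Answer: 16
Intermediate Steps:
q(M) = 2*M
g(j, h) = 3*h + 3*h*j (g(j, h) = 3*(h + j*h) = 3*(h + h*j) = 3*h + 3*h*j)
p(V, C) = 4 (p(V, C) = 0 + 2*2 = 0 + 4 = 4)
N(K) = K (N(K) = -(-1)*K = K)
(p(7, 12) + N(g(4, 0)))² = (4 + 3*0*(1 + 4))² = (4 + 3*0*5)² = (4 + 0)² = 4² = 16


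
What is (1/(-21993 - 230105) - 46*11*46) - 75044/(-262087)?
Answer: -219694834552993/9438801218 ≈ -23276.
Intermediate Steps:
(1/(-21993 - 230105) - 46*11*46) - 75044/(-262087) = (1/(-252098) - 506*46) - 75044*(-1/262087) = (-1/252098 - 1*23276) + 75044/262087 = (-1/252098 - 23276) + 75044/262087 = -5867833049/252098 + 75044/262087 = -219694834552993/9438801218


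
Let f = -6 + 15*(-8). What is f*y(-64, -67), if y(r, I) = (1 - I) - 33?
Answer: -4410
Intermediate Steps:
y(r, I) = -32 - I
f = -126 (f = -6 - 120 = -126)
f*y(-64, -67) = -126*(-32 - 1*(-67)) = -126*(-32 + 67) = -126*35 = -4410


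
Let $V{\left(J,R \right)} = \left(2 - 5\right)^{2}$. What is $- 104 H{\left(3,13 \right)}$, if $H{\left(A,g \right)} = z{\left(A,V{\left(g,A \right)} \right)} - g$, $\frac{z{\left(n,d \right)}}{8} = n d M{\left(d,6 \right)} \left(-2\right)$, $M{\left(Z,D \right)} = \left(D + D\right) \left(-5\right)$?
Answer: $-2694328$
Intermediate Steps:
$M{\left(Z,D \right)} = - 10 D$ ($M{\left(Z,D \right)} = 2 D \left(-5\right) = - 10 D$)
$V{\left(J,R \right)} = 9$ ($V{\left(J,R \right)} = \left(-3\right)^{2} = 9$)
$z{\left(n,d \right)} = 960 d n$ ($z{\left(n,d \right)} = 8 n d \left(\left(-10\right) 6\right) \left(-2\right) = 8 d n \left(-60\right) \left(-2\right) = 8 - 60 d n \left(-2\right) = 8 \cdot 120 d n = 960 d n$)
$H{\left(A,g \right)} = - g + 8640 A$ ($H{\left(A,g \right)} = 960 \cdot 9 A - g = 8640 A - g = - g + 8640 A$)
$- 104 H{\left(3,13 \right)} = - 104 \left(\left(-1\right) 13 + 8640 \cdot 3\right) = - 104 \left(-13 + 25920\right) = \left(-104\right) 25907 = -2694328$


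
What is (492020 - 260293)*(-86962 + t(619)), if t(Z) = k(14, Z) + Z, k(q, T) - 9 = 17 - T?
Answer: -20145418472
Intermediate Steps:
k(q, T) = 26 - T (k(q, T) = 9 + (17 - T) = 26 - T)
t(Z) = 26 (t(Z) = (26 - Z) + Z = 26)
(492020 - 260293)*(-86962 + t(619)) = (492020 - 260293)*(-86962 + 26) = 231727*(-86936) = -20145418472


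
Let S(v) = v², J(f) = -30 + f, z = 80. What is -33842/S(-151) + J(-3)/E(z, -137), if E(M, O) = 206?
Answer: -7723885/4697006 ≈ -1.6444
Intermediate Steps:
-33842/S(-151) + J(-3)/E(z, -137) = -33842/((-151)²) + (-30 - 3)/206 = -33842/22801 - 33*1/206 = -33842*1/22801 - 33/206 = -33842/22801 - 33/206 = -7723885/4697006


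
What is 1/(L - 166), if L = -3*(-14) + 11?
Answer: -1/113 ≈ -0.0088496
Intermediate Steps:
L = 53 (L = 42 + 11 = 53)
1/(L - 166) = 1/(53 - 166) = 1/(-113) = -1/113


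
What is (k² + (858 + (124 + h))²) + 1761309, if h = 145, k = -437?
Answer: 3222407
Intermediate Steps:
(k² + (858 + (124 + h))²) + 1761309 = ((-437)² + (858 + (124 + 145))²) + 1761309 = (190969 + (858 + 269)²) + 1761309 = (190969 + 1127²) + 1761309 = (190969 + 1270129) + 1761309 = 1461098 + 1761309 = 3222407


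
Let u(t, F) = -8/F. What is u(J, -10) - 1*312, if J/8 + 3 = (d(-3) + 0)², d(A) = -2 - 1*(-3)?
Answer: -1556/5 ≈ -311.20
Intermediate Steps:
d(A) = 1 (d(A) = -2 + 3 = 1)
J = -16 (J = -24 + 8*(1 + 0)² = -24 + 8*1² = -24 + 8*1 = -24 + 8 = -16)
u(J, -10) - 1*312 = -8/(-10) - 1*312 = -8*(-⅒) - 312 = ⅘ - 312 = -1556/5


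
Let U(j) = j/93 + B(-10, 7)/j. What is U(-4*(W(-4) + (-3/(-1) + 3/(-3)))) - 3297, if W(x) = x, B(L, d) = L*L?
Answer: -610901/186 ≈ -3284.4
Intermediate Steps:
B(L, d) = L**2
U(j) = 100/j + j/93 (U(j) = j/93 + (-10)**2/j = j*(1/93) + 100/j = j/93 + 100/j = 100/j + j/93)
U(-4*(W(-4) + (-3/(-1) + 3/(-3)))) - 3297 = (100/((-4*(-4 + (-3/(-1) + 3/(-3))))) + (-4*(-4 + (-3/(-1) + 3/(-3))))/93) - 3297 = (100/((-4*(-4 + (-3*(-1) + 3*(-1/3))))) + (-4*(-4 + (-3*(-1) + 3*(-1/3))))/93) - 3297 = (100/((-4*(-4 + (3 - 1)))) + (-4*(-4 + (3 - 1)))/93) - 3297 = (100/((-4*(-4 + 2))) + (-4*(-4 + 2))/93) - 3297 = (100/((-4*(-2))) + (-4*(-2))/93) - 3297 = (100/8 + (1/93)*8) - 3297 = (100*(1/8) + 8/93) - 3297 = (25/2 + 8/93) - 3297 = 2341/186 - 3297 = -610901/186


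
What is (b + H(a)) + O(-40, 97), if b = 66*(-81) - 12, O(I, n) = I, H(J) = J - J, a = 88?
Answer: -5398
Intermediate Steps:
H(J) = 0
b = -5358 (b = -5346 - 12 = -5358)
(b + H(a)) + O(-40, 97) = (-5358 + 0) - 40 = -5358 - 40 = -5398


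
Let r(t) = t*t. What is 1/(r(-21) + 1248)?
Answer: 1/1689 ≈ 0.00059207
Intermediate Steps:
r(t) = t²
1/(r(-21) + 1248) = 1/((-21)² + 1248) = 1/(441 + 1248) = 1/1689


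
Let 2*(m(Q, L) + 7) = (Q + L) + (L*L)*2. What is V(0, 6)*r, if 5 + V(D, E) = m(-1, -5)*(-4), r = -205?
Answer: 13325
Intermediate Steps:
m(Q, L) = -7 + L² + L/2 + Q/2 (m(Q, L) = -7 + ((Q + L) + (L*L)*2)/2 = -7 + ((L + Q) + L²*2)/2 = -7 + ((L + Q) + 2*L²)/2 = -7 + (L + Q + 2*L²)/2 = -7 + (L² + L/2 + Q/2) = -7 + L² + L/2 + Q/2)
V(D, E) = -65 (V(D, E) = -5 + (-7 + (-5)² + (½)*(-5) + (½)*(-1))*(-4) = -5 + (-7 + 25 - 5/2 - ½)*(-4) = -5 + 15*(-4) = -5 - 60 = -65)
V(0, 6)*r = -65*(-205) = 13325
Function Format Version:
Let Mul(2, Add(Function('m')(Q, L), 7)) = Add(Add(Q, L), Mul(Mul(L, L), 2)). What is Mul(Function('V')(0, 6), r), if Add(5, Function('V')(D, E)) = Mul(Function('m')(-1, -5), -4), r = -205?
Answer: 13325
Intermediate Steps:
Function('m')(Q, L) = Add(-7, Pow(L, 2), Mul(Rational(1, 2), L), Mul(Rational(1, 2), Q)) (Function('m')(Q, L) = Add(-7, Mul(Rational(1, 2), Add(Add(Q, L), Mul(Mul(L, L), 2)))) = Add(-7, Mul(Rational(1, 2), Add(Add(L, Q), Mul(Pow(L, 2), 2)))) = Add(-7, Mul(Rational(1, 2), Add(Add(L, Q), Mul(2, Pow(L, 2))))) = Add(-7, Mul(Rational(1, 2), Add(L, Q, Mul(2, Pow(L, 2))))) = Add(-7, Add(Pow(L, 2), Mul(Rational(1, 2), L), Mul(Rational(1, 2), Q))) = Add(-7, Pow(L, 2), Mul(Rational(1, 2), L), Mul(Rational(1, 2), Q)))
Function('V')(D, E) = -65 (Function('V')(D, E) = Add(-5, Mul(Add(-7, Pow(-5, 2), Mul(Rational(1, 2), -5), Mul(Rational(1, 2), -1)), -4)) = Add(-5, Mul(Add(-7, 25, Rational(-5, 2), Rational(-1, 2)), -4)) = Add(-5, Mul(15, -4)) = Add(-5, -60) = -65)
Mul(Function('V')(0, 6), r) = Mul(-65, -205) = 13325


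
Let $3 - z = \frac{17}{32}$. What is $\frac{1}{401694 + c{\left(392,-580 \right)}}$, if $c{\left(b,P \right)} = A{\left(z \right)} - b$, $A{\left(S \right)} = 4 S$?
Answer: $\frac{8}{3210495} \approx 2.4918 \cdot 10^{-6}$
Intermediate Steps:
$z = \frac{79}{32}$ ($z = 3 - \frac{17}{32} = \frac{79}{32} \approx 2.4688$)
$c{\left(b,P \right)} = \frac{79}{8} - b$ ($c{\left(b,P \right)} = 4 \cdot \frac{79}{32} - b = \frac{79}{8} - b$)
$\frac{1}{401694 + c{\left(392,-580 \right)}} = \frac{1}{401694 + \left(\frac{79}{8} - 392\right)} = \frac{1}{401694 - \frac{3057}{8}} = \frac{1}{\frac{3210495}{8}} = \frac{8}{3210495}$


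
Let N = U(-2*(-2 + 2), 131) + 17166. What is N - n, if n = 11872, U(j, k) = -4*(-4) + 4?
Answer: 5314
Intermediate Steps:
U(j, k) = 20 (U(j, k) = 16 + 4 = 20)
N = 17186 (N = 20 + 17166 = 17186)
N - n = 17186 - 1*11872 = 17186 - 11872 = 5314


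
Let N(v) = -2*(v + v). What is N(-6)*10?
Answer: 240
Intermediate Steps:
N(v) = -4*v
N(-6)*10 = -4*(-6)*10 = 24*10 = 240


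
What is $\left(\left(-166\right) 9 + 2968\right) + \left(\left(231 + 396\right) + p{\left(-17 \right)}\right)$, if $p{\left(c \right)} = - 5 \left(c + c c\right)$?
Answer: $741$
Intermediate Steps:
$p{\left(c \right)} = - 5 c - 5 c^{2}$ ($p{\left(c \right)} = - 5 \left(c + c^{2}\right) = - 5 c - 5 c^{2}$)
$\left(\left(-166\right) 9 + 2968\right) + \left(\left(231 + 396\right) + p{\left(-17 \right)}\right) = \left(\left(-166\right) 9 + 2968\right) + \left(\left(231 + 396\right) - - 85 \left(1 - 17\right)\right) = \left(-1494 + 2968\right) + \left(627 - \left(-85\right) \left(-16\right)\right) = 1474 + \left(627 - 1360\right) = 1474 - 733 = 741$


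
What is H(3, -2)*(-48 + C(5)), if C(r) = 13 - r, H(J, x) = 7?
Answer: -280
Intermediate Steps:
H(3, -2)*(-48 + C(5)) = 7*(-48 + (13 - 1*5)) = 7*(-48 + (13 - 5)) = 7*(-48 + 8) = 7*(-40) = -280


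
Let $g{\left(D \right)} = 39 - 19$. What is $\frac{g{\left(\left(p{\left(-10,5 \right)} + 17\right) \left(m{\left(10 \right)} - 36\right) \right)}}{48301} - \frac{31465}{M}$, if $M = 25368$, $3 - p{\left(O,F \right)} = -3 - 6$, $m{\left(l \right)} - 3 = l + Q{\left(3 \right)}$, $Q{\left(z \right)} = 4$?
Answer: $- \frac{217040515}{175042824} \approx -1.2399$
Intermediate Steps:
$m{\left(l \right)} = 7 + l$ ($m{\left(l \right)} = 3 + \left(l + 4\right) = 3 + \left(4 + l\right) = 7 + l$)
$p{\left(O,F \right)} = 12$ ($p{\left(O,F \right)} = 3 - \left(-3 - 6\right) = 3 - -9 = 3 + 9 = 12$)
$g{\left(D \right)} = 20$
$\frac{g{\left(\left(p{\left(-10,5 \right)} + 17\right) \left(m{\left(10 \right)} - 36\right) \right)}}{48301} - \frac{31465}{M} = \frac{20}{48301} - \frac{31465}{25368} = 20 \cdot \frac{1}{48301} - \frac{4495}{3624} = \frac{20}{48301} - \frac{4495}{3624} = - \frac{217040515}{175042824}$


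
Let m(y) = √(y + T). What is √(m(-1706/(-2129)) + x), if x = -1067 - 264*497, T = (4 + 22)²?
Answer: √(-599555088275 + 2129*√3067697390)/2129 ≈ 363.66*I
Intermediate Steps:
T = 676 (T = 26² = 676)
x = -132275 (x = -1067 - 131208 = -132275)
m(y) = √(676 + y) (m(y) = √(y + 676) = √(676 + y))
√(m(-1706/(-2129)) + x) = √(√(676 - 1706/(-2129)) - 132275) = √(√(676 - 1706*(-1/2129)) - 132275) = √(√(676 + 1706/2129) - 132275) = √(√(1440910/2129) - 132275) = √(√3067697390/2129 - 132275) = √(-132275 + √3067697390/2129)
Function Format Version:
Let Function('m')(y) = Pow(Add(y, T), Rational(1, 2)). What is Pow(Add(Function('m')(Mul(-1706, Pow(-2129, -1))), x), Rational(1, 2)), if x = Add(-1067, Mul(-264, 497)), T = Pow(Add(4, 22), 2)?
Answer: Mul(Rational(1, 2129), Pow(Add(-599555088275, Mul(2129, Pow(3067697390, Rational(1, 2)))), Rational(1, 2))) ≈ Mul(363.66, I)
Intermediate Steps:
T = 676 (T = Pow(26, 2) = 676)
x = -132275 (x = Add(-1067, -131208) = -132275)
Function('m')(y) = Pow(Add(676, y), Rational(1, 2)) (Function('m')(y) = Pow(Add(y, 676), Rational(1, 2)) = Pow(Add(676, y), Rational(1, 2)))
Pow(Add(Function('m')(Mul(-1706, Pow(-2129, -1))), x), Rational(1, 2)) = Pow(Add(Pow(Add(676, Mul(-1706, Pow(-2129, -1))), Rational(1, 2)), -132275), Rational(1, 2)) = Pow(Add(Pow(Add(676, Mul(-1706, Rational(-1, 2129))), Rational(1, 2)), -132275), Rational(1, 2)) = Pow(Add(Pow(Add(676, Rational(1706, 2129)), Rational(1, 2)), -132275), Rational(1, 2)) = Pow(Add(Pow(Rational(1440910, 2129), Rational(1, 2)), -132275), Rational(1, 2)) = Pow(Add(Mul(Rational(1, 2129), Pow(3067697390, Rational(1, 2))), -132275), Rational(1, 2)) = Pow(Add(-132275, Mul(Rational(1, 2129), Pow(3067697390, Rational(1, 2)))), Rational(1, 2))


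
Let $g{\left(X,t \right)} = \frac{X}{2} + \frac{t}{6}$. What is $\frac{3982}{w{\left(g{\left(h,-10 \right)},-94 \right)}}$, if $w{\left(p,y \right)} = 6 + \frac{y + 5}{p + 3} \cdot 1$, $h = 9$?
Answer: $- \frac{69685}{162} \approx -430.15$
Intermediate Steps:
$g{\left(X,t \right)} = \frac{X}{2} + \frac{t}{6}$ ($g{\left(X,t \right)} = X \frac{1}{2} + t \frac{1}{6} = \frac{X}{2} + \frac{t}{6}$)
$w{\left(p,y \right)} = 6 + \frac{5 + y}{3 + p}$ ($w{\left(p,y \right)} = 6 + \frac{5 + y}{3 + p} 1 = 6 + \frac{5 + y}{3 + p}$)
$\frac{3982}{w{\left(g{\left(h,-10 \right)},-94 \right)}} = \frac{3982}{\frac{1}{3 + \left(\frac{1}{2} \cdot 9 + \frac{1}{6} \left(-10\right)\right)} \left(23 - 94 + 6 \left(\frac{1}{2} \cdot 9 + \frac{1}{6} \left(-10\right)\right)\right)} = \frac{3982}{\frac{1}{3 + \left(\frac{9}{2} - \frac{5}{3}\right)} \left(23 - 94 + 6 \left(\frac{9}{2} - \frac{5}{3}\right)\right)} = \frac{3982}{\frac{1}{3 + \frac{17}{6}} \left(23 - 94 + 6 \cdot \frac{17}{6}\right)} = \frac{3982}{\frac{1}{\frac{35}{6}} \left(23 - 94 + 17\right)} = \frac{3982}{\frac{6}{35} \left(-54\right)} = \frac{3982}{- \frac{324}{35}} = 3982 \left(- \frac{35}{324}\right) = - \frac{69685}{162}$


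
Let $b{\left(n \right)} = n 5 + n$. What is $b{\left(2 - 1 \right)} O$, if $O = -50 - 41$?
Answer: $-546$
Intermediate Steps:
$O = -91$
$b{\left(n \right)} = 6 n$ ($b{\left(n \right)} = 5 n + n = 6 n$)
$b{\left(2 - 1 \right)} O = 6 \left(2 - 1\right) \left(-91\right) = 6 \cdot 1 \left(-91\right) = 6 \left(-91\right) = -546$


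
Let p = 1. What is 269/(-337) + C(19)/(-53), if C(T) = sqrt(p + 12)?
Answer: -269/337 - sqrt(13)/53 ≈ -0.86625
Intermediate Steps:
C(T) = sqrt(13) (C(T) = sqrt(1 + 12) = sqrt(13))
269/(-337) + C(19)/(-53) = 269/(-337) + sqrt(13)/(-53) = 269*(-1/337) + sqrt(13)*(-1/53) = -269/337 - sqrt(13)/53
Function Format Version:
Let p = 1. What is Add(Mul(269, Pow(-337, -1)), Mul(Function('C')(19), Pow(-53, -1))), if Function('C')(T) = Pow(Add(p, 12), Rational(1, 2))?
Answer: Add(Rational(-269, 337), Mul(Rational(-1, 53), Pow(13, Rational(1, 2)))) ≈ -0.86625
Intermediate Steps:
Function('C')(T) = Pow(13, Rational(1, 2)) (Function('C')(T) = Pow(Add(1, 12), Rational(1, 2)) = Pow(13, Rational(1, 2)))
Add(Mul(269, Pow(-337, -1)), Mul(Function('C')(19), Pow(-53, -1))) = Add(Mul(269, Pow(-337, -1)), Mul(Pow(13, Rational(1, 2)), Pow(-53, -1))) = Add(Mul(269, Rational(-1, 337)), Mul(Pow(13, Rational(1, 2)), Rational(-1, 53))) = Add(Rational(-269, 337), Mul(Rational(-1, 53), Pow(13, Rational(1, 2))))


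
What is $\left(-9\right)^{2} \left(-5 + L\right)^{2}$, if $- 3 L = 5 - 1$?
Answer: $3249$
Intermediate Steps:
$L = - \frac{4}{3}$ ($L = - \frac{5 - 1}{3} = \left(- \frac{1}{3}\right) 4 = - \frac{4}{3} \approx -1.3333$)
$\left(-9\right)^{2} \left(-5 + L\right)^{2} = \left(-9\right)^{2} \left(-5 - \frac{4}{3}\right)^{2} = 81 \left(- \frac{19}{3}\right)^{2} = 81 \cdot \frac{361}{9} = 3249$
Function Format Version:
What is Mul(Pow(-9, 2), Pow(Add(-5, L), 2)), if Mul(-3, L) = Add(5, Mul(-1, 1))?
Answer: 3249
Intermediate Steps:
L = Rational(-4, 3) (L = Mul(Rational(-1, 3), Add(5, Mul(-1, 1))) = Mul(Rational(-1, 3), Add(5, -1)) = Mul(Rational(-1, 3), 4) = Rational(-4, 3) ≈ -1.3333)
Mul(Pow(-9, 2), Pow(Add(-5, L), 2)) = Mul(Pow(-9, 2), Pow(Add(-5, Rational(-4, 3)), 2)) = Mul(81, Pow(Rational(-19, 3), 2)) = Mul(81, Rational(361, 9)) = 3249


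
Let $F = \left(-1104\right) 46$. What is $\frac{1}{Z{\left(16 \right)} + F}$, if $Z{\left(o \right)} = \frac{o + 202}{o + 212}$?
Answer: $- \frac{114}{5789267} \approx -1.9692 \cdot 10^{-5}$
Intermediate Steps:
$F = -50784$
$Z{\left(o \right)} = \frac{202 + o}{212 + o}$
$\frac{1}{Z{\left(16 \right)} + F} = \frac{1}{\frac{202 + 16}{212 + 16} - 50784} = \frac{1}{\frac{1}{228} \cdot 218 - 50784} = \frac{1}{\frac{109}{114} - 50784} = \frac{1}{- \frac{5789267}{114}} = - \frac{114}{5789267}$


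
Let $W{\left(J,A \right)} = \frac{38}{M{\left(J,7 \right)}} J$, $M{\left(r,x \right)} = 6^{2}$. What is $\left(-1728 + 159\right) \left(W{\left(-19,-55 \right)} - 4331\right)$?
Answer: $\frac{40960837}{6} \approx 6.8268 \cdot 10^{6}$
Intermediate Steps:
$M{\left(r,x \right)} = 36$
$W{\left(J,A \right)} = \frac{19 J}{18}$ ($W{\left(J,A \right)} = \frac{38}{36} J = 38 \cdot \frac{1}{36} J = \frac{19 J}{18}$)
$\left(-1728 + 159\right) \left(W{\left(-19,-55 \right)} - 4331\right) = \left(-1728 + 159\right) \left(\frac{19}{18} \left(-19\right) - 4331\right) = - 1569 \left(- \frac{361}{18} - 4331\right) = \left(-1569\right) \left(- \frac{78319}{18}\right) = \frac{40960837}{6}$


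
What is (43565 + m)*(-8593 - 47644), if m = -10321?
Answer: -1869542828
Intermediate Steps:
(43565 + m)*(-8593 - 47644) = (43565 - 10321)*(-8593 - 47644) = 33244*(-56237) = -1869542828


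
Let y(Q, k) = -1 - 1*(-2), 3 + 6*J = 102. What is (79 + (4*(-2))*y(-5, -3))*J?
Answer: 2343/2 ≈ 1171.5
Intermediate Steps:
J = 33/2 (J = -1/2 + (1/6)*102 = -1/2 + 17 = 33/2 ≈ 16.500)
y(Q, k) = 1 (y(Q, k) = -1 + 2 = 1)
(79 + (4*(-2))*y(-5, -3))*J = (79 + (4*(-2))*1)*(33/2) = (79 - 8*1)*(33/2) = (79 - 8)*(33/2) = 71*(33/2) = 2343/2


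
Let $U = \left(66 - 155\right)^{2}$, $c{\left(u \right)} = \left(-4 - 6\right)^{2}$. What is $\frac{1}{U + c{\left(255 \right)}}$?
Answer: $\frac{1}{8021} \approx 0.00012467$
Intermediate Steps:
$c{\left(u \right)} = 100$ ($c{\left(u \right)} = \left(-10\right)^{2} = 100$)
$U = 7921$ ($U = \left(-89\right)^{2} = 7921$)
$\frac{1}{U + c{\left(255 \right)}} = \frac{1}{7921 + 100} = \frac{1}{8021}$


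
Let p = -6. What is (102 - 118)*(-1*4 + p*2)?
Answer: 256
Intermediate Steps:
(102 - 118)*(-1*4 + p*2) = (102 - 118)*(-1*4 - 6*2) = -16*(-4 - 12) = -16*(-16) = 256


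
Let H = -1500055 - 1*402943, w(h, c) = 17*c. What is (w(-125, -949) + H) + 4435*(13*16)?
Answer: -996651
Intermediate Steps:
H = -1902998 (H = -1500055 - 402943 = -1902998)
(w(-125, -949) + H) + 4435*(13*16) = (17*(-949) - 1902998) + 4435*(13*16) = (-16133 - 1902998) + 4435*208 = -1919131 + 922480 = -996651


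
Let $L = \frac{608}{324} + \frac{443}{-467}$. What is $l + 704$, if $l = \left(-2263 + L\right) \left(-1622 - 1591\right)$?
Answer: $\frac{10183506904}{1401} \approx 7.2687 \cdot 10^{6}$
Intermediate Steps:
$L = \frac{35101}{37827}$ ($L = 608 \cdot \frac{1}{324} + 443 \left(- \frac{1}{467}\right) = \frac{152}{81} - \frac{443}{467} = \frac{35101}{37827} \approx 0.92793$)
$l = \frac{10182520600}{1401}$ ($l = \left(-2263 + \frac{35101}{37827}\right) \left(-1622 - 1591\right) = \left(- \frac{85567400}{37827}\right) \left(-3213\right) = \frac{10182520600}{1401} \approx 7.268 \cdot 10^{6}$)
$l + 704 = \frac{10182520600}{1401} + 704 = \frac{10183506904}{1401}$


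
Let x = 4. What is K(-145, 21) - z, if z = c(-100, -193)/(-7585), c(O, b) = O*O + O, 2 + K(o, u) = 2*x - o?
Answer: 231047/1517 ≈ 152.31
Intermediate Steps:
K(o, u) = 6 - o (K(o, u) = -2 + (2*4 - o) = -2 + (8 - o) = 6 - o)
c(O, b) = O + O² (c(O, b) = O² + O = O + O²)
z = -1980/1517 (z = -100*(1 - 100)/(-7585) = -100*(-99)*(-1/7585) = 9900*(-1/7585) = -1980/1517 ≈ -1.3052)
K(-145, 21) - z = (6 - 1*(-145)) - 1*(-1980/1517) = (6 + 145) + 1980/1517 = 151 + 1980/1517 = 231047/1517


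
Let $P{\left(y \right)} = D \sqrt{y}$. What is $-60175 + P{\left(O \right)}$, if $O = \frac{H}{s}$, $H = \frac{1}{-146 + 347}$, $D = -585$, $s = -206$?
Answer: $-60175 - \frac{195 i \sqrt{41406}}{13802} \approx -60175.0 - 2.8749 i$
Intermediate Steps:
$H = \frac{1}{201} \approx 0.0049751$
$O = - \frac{1}{41406}$ ($O = \frac{1}{201 \left(-206\right)} = \frac{1}{201} \left(- \frac{1}{206}\right) = - \frac{1}{41406} \approx -2.4151 \cdot 10^{-5}$)
$P{\left(y \right)} = - 585 \sqrt{y}$
$-60175 + P{\left(O \right)} = -60175 - 585 \sqrt{- \frac{1}{41406}} = -60175 - 585 \frac{i \sqrt{41406}}{41406} = -60175 - \frac{195 i \sqrt{41406}}{13802}$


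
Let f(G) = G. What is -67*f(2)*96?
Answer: -12864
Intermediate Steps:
-67*f(2)*96 = -67*2*96 = -134*96 = -12864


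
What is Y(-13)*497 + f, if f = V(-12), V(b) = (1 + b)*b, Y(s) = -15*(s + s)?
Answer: 193962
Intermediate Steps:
Y(s) = -30*s
V(b) = b*(1 + b)
f = 132 (f = -12*(1 - 12) = -12*(-11) = 132)
Y(-13)*497 + f = -30*(-13)*497 + 132 = 390*497 + 132 = 193830 + 132 = 193962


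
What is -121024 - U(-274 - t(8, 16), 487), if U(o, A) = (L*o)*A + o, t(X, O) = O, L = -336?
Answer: -47574014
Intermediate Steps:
U(o, A) = o - 336*A*o (U(o, A) = (-336*o)*A + o = -336*A*o + o = o - 336*A*o)
-121024 - U(-274 - t(8, 16), 487) = -121024 - (-274 - 1*16)*(1 - 336*487) = -121024 - (-274 - 16)*(1 - 163632) = -121024 - (-290)*(-163631) = -121024 - 1*47452990 = -121024 - 47452990 = -47574014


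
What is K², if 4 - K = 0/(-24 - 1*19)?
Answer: 16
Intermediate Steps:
K = 4 (K = 4 - 0/(-24 - 1*19) = 4 - 0/(-24 - 19) = 4 - 0/(-43) = 4 - 0*(-1)/43 = 4 - 1*0 = 4 + 0 = 4)
K² = 4² = 16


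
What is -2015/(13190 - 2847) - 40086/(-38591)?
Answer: 336848633/399146713 ≈ 0.84392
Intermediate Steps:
-2015/(13190 - 2847) - 40086/(-38591) = -2015/10343 - 40086*(-1/38591) = -2015*1/10343 + 40086/38591 = -2015/10343 + 40086/38591 = 336848633/399146713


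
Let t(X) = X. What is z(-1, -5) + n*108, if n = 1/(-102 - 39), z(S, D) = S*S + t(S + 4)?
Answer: 152/47 ≈ 3.2340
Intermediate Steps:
z(S, D) = 4 + S + S² (z(S, D) = S*S + (S + 4) = S² + (4 + S) = 4 + S + S²)
n = -1/141 (n = 1/(-141) = -1/141 ≈ -0.0070922)
z(-1, -5) + n*108 = (4 - 1 + (-1)²) - 1/141*108 = (4 - 1 + 1) - 36/47 = 4 - 36/47 = 152/47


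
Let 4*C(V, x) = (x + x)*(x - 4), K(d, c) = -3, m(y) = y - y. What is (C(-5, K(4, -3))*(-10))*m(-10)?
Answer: 0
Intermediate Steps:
m(y) = 0
C(V, x) = x*(-4 + x)/2 (C(V, x) = ((x + x)*(x - 4))/4 = ((2*x)*(-4 + x))/4 = (2*x*(-4 + x))/4 = x*(-4 + x)/2)
(C(-5, K(4, -3))*(-10))*m(-10) = (((½)*(-3)*(-4 - 3))*(-10))*0 = (((½)*(-3)*(-7))*(-10))*0 = ((21/2)*(-10))*0 = -105*0 = 0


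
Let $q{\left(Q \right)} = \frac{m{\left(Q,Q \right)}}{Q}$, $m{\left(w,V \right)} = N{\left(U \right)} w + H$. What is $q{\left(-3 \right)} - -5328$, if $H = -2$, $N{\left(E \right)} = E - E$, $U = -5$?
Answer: $\frac{15986}{3} \approx 5328.7$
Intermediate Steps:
$N{\left(E \right)} = 0$
$m{\left(w,V \right)} = -2$ ($m{\left(w,V \right)} = 0 w - 2 = 0 - 2 = -2$)
$q{\left(Q \right)} = - \frac{2}{Q}$
$q{\left(-3 \right)} - -5328 = - \frac{2}{-3} - -5328 = \left(-2\right) \left(- \frac{1}{3}\right) + 5328 = \frac{2}{3} + 5328 = \frac{15986}{3}$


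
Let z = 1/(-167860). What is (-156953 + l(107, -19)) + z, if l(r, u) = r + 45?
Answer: -26320615861/167860 ≈ -1.5680e+5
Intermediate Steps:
z = -1/167860 ≈ -5.9573e-6
l(r, u) = 45 + r
(-156953 + l(107, -19)) + z = (-156953 + (45 + 107)) - 1/167860 = (-156953 + 152) - 1/167860 = -156801 - 1/167860 = -26320615861/167860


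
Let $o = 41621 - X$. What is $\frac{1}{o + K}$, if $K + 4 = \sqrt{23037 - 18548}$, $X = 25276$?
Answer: $\frac{1}{16408} \approx 6.0946 \cdot 10^{-5}$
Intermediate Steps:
$o = 16345$ ($o = 41621 - 25276 = 16345$)
$K = 63$ ($K = -4 + \sqrt{23037 - 18548} = -4 + \sqrt{4489} = -4 + 67 = 63$)
$\frac{1}{o + K} = \frac{1}{16345 + 63} = \frac{1}{16408}$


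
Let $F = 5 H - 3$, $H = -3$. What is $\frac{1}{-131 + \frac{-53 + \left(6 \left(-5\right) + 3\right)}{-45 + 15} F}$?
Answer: $- \frac{1}{179} \approx -0.0055866$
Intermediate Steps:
$F = -18$ ($F = 5 \left(-3\right) - 3 = -15 - 3 = -18$)
$\frac{1}{-131 + \frac{-53 + \left(6 \left(-5\right) + 3\right)}{-45 + 15} F} = \frac{1}{-131 + \frac{-53 + \left(6 \left(-5\right) + 3\right)}{-45 + 15} \left(-18\right)} = \frac{1}{-131 + \frac{-53 + \left(-30 + 3\right)}{-30} \left(-18\right)} = \frac{1}{-131 + \left(-53 - 27\right) \left(- \frac{1}{30}\right) \left(-18\right)} = \frac{1}{-131 + \left(-80\right) \left(- \frac{1}{30}\right) \left(-18\right)} = \frac{1}{-131 + \frac{8}{3} \left(-18\right)} = \frac{1}{-131 - 48} = \frac{1}{-179} = - \frac{1}{179}$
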